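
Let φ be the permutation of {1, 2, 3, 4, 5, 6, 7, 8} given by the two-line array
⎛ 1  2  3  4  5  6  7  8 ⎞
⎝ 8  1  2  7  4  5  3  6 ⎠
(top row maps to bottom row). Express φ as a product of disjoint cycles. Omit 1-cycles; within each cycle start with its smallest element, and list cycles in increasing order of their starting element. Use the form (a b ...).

(1 8 6 5 4 7 3 2)

Iterating φ from 1 gives 1 → 8 → 6 → 5 → 4 → 7 → 3 → 2 → 1; that is the 8-cycle (1 8 6 5 4 7 3 2).
Repeating from the next unused element and collecting all non-trivial cycles gives (1 8 6 5 4 7 3 2).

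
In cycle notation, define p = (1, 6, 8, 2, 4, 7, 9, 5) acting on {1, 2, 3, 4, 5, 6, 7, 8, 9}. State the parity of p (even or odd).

odd

The cycle lengths are 8, 1.
A cycle is odd iff its length is even; p has 1 even-length cycle, so sgn(p) = (−1)^1 and p is odd.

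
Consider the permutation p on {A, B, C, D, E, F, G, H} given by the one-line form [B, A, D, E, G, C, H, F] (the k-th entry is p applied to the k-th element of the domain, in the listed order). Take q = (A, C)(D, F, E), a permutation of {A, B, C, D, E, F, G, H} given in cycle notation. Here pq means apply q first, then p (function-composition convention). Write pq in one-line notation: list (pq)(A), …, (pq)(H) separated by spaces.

(pq)(x) = p(q(x)). Computing each image: p(q(A)) = p(C) = D, p(q(B)) = p(B) = A, p(q(C)) = p(A) = B, p(q(D)) = p(F) = C, p(q(E)) = p(D) = E, p(q(F)) = p(E) = G, p(q(G)) = p(G) = H, p(q(H)) = p(H) = F.
Hence pq = [D A B C E G H F].

D A B C E G H F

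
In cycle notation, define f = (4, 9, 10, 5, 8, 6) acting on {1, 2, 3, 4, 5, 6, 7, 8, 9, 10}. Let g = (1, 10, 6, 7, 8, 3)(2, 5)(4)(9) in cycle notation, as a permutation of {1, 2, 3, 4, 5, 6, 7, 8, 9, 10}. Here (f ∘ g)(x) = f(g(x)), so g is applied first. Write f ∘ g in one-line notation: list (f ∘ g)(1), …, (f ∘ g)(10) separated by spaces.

5 8 1 9 2 7 6 3 10 4

(f ∘ g)(x) = f(g(x)). Computing each image: f(g(1)) = f(10) = 5, f(g(2)) = f(5) = 8, f(g(3)) = f(1) = 1, f(g(4)) = f(4) = 9, f(g(5)) = f(2) = 2, f(g(6)) = f(7) = 7, f(g(7)) = f(8) = 6, f(g(8)) = f(3) = 3, f(g(9)) = f(9) = 10, f(g(10)) = f(6) = 4.
Hence f ∘ g = [5 8 1 9 2 7 6 3 10 4].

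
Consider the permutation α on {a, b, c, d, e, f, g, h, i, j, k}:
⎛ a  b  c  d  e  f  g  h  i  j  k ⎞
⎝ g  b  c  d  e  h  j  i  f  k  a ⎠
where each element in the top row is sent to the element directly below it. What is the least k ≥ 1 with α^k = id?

12

The disjoint-cycle form of α has cycle lengths 4, 3, 1, 1, 1, 1.
Since disjoint cycles commute, ord(α) = lcm(4, 3) = 12.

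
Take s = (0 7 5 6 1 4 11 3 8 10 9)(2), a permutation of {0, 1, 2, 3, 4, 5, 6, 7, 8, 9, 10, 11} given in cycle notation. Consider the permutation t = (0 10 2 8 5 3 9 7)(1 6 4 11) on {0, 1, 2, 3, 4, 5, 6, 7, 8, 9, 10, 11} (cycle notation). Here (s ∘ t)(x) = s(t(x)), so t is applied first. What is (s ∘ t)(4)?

3

First apply t: t(4) = 11, then s(11) = 3. Thus (s ∘ t)(4) = 3.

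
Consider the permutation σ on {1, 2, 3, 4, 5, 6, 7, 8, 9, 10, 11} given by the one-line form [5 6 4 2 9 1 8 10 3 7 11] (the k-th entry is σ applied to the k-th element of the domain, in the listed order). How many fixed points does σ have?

The fixed points (elements with σ(x) = x) are {11}, so there is 1.

1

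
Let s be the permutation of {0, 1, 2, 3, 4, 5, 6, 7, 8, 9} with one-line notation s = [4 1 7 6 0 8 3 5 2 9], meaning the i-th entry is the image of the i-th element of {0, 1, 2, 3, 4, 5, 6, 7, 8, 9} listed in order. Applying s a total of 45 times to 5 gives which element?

8

Tracing 5 → 8 → … returns to 5 after 4 steps, so 5 lies in a 4-cycle (2, 7, 5, 8).
On a 4-cycle, s^4 is the identity, so s^45 = s^1 there (45 ≡ 1 mod 4).
Advancing 1 step from 5: 5 → 8.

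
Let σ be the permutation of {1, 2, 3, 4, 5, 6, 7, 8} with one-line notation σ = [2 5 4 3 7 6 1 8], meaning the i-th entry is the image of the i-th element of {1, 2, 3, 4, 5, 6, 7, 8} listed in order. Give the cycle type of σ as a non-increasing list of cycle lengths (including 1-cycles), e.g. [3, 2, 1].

[4, 2, 1, 1]

The disjoint cycles are (1 2 5 7)(3 4)(6)(8), with lengths 4, 2, 1, 1 in non-increasing order.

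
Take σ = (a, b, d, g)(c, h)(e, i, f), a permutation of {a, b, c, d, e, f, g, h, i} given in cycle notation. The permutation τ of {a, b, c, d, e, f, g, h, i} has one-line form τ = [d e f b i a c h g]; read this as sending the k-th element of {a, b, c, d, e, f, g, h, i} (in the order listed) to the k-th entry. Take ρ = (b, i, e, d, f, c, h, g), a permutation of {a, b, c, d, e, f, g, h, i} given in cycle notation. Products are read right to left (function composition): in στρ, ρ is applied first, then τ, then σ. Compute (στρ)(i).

Apply the permutations in order: ρ(i) = e, then τ(e) = i, then σ(i) = f. So (στρ)(i) = f.

f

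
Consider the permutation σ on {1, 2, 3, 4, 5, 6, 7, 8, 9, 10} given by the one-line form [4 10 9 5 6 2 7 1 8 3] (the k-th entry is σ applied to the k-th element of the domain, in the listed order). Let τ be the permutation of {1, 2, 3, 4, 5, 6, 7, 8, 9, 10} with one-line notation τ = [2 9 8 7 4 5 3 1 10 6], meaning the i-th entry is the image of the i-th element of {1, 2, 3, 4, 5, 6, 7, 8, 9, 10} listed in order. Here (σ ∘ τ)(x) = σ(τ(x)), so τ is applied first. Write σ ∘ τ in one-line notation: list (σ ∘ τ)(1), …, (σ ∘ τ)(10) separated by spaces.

10 8 1 7 5 6 9 4 3 2

For each element, apply τ then σ: 1 → 2 → 10; 2 → 9 → 8; 3 → 8 → 1; 4 → 7 → 7; 5 → 4 → 5; 6 → 5 → 6; 7 → 3 → 9; 8 → 1 → 4; 9 → 10 → 3; 10 → 6 → 2.
Collecting the images, σ ∘ τ = [10 8 1 7 5 6 9 4 3 2].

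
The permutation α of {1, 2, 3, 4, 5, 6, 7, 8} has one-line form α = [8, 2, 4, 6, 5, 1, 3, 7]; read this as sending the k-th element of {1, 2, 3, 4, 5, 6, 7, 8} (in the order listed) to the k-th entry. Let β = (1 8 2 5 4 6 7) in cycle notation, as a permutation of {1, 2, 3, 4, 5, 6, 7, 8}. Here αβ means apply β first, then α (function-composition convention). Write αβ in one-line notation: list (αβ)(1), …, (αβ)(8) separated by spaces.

7 5 4 1 6 3 8 2

Chase each element through β then α: 1 → 8 → 7; 2 → 5 → 5; 3 → 3 → 4; 4 → 6 → 1; 5 → 4 → 6; 6 → 7 → 3; 7 → 1 → 8; 8 → 2 → 2.
Collecting the images, αβ = [7 5 4 1 6 3 8 2].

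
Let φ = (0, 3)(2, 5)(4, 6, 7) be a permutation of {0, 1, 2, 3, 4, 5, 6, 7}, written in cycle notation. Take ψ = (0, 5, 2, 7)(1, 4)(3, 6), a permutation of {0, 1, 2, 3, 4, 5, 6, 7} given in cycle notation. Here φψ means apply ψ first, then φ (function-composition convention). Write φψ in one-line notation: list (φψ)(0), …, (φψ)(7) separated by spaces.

2 6 4 7 1 5 0 3

Chase each element through ψ then φ: 0 → 5 → 2; 1 → 4 → 6; 2 → 7 → 4; 3 → 6 → 7; 4 → 1 → 1; 5 → 2 → 5; 6 → 3 → 0; 7 → 0 → 3.
Collecting the images, φψ = [2 6 4 7 1 5 0 3].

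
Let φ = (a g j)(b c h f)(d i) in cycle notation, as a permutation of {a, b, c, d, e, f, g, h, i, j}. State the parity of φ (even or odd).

even

The cycle lengths are 4, 3, 2, 1.
A cycle of length ℓ contributes ℓ−1 transpositions, so φ is a product of 3 + 2 + 1 = 6 transpositions — even.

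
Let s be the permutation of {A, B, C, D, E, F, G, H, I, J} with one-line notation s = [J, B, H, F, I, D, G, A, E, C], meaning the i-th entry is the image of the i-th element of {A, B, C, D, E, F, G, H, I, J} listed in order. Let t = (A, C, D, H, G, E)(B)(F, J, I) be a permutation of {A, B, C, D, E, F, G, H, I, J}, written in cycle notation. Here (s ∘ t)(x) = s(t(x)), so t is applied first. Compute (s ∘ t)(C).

t(C) = D, then s(D) = F; composing gives (s ∘ t)(C) = F.

F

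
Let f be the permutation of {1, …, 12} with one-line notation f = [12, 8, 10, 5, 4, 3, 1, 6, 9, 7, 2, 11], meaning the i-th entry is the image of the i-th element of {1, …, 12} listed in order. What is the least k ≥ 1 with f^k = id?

18

Writing f as disjoint cycles, the cycle lengths are 9, 2, 1.
Since disjoint cycles commute, ord(f) = lcm(9, 2) = 18.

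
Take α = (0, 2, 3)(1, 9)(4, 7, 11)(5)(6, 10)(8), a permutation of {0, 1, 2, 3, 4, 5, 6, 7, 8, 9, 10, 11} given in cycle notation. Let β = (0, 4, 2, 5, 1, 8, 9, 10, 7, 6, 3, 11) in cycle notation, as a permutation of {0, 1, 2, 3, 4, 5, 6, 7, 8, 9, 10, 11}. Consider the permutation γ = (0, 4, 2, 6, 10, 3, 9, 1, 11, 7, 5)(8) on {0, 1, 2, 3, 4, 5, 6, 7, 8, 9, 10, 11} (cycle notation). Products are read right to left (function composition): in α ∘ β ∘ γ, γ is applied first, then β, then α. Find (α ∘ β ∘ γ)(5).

(α ∘ β ∘ γ)(5) = α(β(γ(5))). γ(5) = 0, then β(0) = 4, then α(4) = 7, so the result is 7.

7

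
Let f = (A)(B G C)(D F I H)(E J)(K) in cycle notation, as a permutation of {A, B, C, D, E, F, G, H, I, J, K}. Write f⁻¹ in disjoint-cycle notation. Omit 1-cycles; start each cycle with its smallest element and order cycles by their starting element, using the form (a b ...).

(B C G)(D H I F)(E J)

The inverse reverses each cycle.
Reversing each cycle of f and rotating so the smallest element leads gives (B C G)(D H I F)(E J).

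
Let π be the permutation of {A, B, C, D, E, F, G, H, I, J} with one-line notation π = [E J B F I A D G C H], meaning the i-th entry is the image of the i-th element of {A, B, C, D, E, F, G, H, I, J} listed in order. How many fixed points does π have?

0

No element satisfies π(x) = x, so there are 0 fixed points.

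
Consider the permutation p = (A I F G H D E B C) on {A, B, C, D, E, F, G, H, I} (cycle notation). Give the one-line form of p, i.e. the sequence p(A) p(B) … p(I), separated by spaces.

I C A E B G H D F

Image by image: A↦I, B↦C, C↦A, D↦E, E↦B, F↦G, G↦H, H↦D, I↦F.
Listing these in domain order gives I C A E B G H D F.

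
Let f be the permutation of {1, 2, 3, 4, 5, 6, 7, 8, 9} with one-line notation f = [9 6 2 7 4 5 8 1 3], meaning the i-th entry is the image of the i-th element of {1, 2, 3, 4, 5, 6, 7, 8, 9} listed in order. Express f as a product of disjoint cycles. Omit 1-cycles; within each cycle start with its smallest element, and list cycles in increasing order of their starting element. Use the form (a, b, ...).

Iterating f from 1 gives 1 → 9 → 3 → 2 → 6 → 5 → 4 → 7 → 8 → 1; that is the 9-cycle (1, 9, 3, 2, 6, 5, 4, 7, 8).
Repeating from the next unused element and collecting all non-trivial cycles gives (1, 9, 3, 2, 6, 5, 4, 7, 8).

(1, 9, 3, 2, 6, 5, 4, 7, 8)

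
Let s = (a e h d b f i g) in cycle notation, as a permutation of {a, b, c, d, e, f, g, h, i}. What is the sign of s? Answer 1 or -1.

The cycle lengths are 8, 1.
A cycle of length ℓ contributes ℓ−1 transpositions, so s is a product of 7 transpositions — odd.

-1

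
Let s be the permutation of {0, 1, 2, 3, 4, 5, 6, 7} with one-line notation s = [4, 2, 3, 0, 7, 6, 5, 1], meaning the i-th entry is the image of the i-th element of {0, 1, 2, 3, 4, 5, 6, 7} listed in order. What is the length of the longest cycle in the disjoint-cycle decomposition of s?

Decomposing into disjoint cycles gives (0, 4, 7, 1, 2, 3)(5, 6); the longest has length 6.

6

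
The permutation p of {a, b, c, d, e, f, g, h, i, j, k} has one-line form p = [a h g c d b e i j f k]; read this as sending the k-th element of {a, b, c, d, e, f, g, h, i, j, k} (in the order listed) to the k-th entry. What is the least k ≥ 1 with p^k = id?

The disjoint-cycle form of p has cycle lengths 5, 4, 1, 1.
The order is lcm(5, 4) = 20.

20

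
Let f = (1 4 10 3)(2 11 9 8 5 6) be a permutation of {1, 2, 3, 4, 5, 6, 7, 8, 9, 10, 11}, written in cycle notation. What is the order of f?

12

The disjoint cycles have lengths 6, 4, 1.
The order of f is the least common multiple of its cycle lengths: lcm(6, 4) = 12.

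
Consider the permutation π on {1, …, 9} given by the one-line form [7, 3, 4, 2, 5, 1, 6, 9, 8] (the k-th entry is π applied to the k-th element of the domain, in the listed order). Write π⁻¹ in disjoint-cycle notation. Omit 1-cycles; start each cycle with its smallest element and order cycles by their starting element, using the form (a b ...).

First write π in disjoint cycles: (1 7 6)(2 3 4)(8 9).
The inverse reverses every cycle; in canonical form, π⁻¹ = (1 6 7)(2 4 3)(8 9).

(1 6 7)(2 4 3)(8 9)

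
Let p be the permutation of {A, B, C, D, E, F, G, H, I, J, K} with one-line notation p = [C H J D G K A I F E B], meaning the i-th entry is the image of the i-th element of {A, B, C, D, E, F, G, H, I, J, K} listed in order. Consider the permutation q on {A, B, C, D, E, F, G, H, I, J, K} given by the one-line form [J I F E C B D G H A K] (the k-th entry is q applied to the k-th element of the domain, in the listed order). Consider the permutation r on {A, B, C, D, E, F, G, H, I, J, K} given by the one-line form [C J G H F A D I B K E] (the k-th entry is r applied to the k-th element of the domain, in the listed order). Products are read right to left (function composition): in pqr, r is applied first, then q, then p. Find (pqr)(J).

B

Chase J: r(J) = K; q(K) = K; p(K) = B. Hence (pqr)(J) = B.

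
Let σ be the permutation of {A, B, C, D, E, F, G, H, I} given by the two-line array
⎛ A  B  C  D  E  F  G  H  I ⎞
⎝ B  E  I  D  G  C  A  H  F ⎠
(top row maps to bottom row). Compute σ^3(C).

C

Tracing C → I → … returns to C after 3 steps, so C lies in a 3-cycle (C, I, F).
Since the cycle has length 3, σ^3 acts on it the same as σ^0 (3 mod 3 = 0).
So σ^3(C) = C.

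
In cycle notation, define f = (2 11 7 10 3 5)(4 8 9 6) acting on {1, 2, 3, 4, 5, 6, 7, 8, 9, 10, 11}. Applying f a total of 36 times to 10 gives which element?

10 lies in the 6-cycle (2 11 7 10 3 5).
Since the cycle has length 6, f^36 acts on it the same as f^0 (36 mod 6 = 0).
So f^36(10) = 10.

10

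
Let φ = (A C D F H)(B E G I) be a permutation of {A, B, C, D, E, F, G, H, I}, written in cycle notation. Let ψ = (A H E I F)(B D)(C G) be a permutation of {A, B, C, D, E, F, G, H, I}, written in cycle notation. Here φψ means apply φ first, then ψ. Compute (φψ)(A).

(φψ)(A) = ψ(φ(A)). φ(A) = C, then ψ(C) = G. So (φψ)(A) = G.

G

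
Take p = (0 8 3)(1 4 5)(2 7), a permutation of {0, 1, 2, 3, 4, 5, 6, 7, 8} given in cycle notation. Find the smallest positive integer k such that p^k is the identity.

The disjoint cycles have lengths 3, 3, 2, 1.
The order of p is the least common multiple of its cycle lengths: lcm(3, 3, 2) = 6.

6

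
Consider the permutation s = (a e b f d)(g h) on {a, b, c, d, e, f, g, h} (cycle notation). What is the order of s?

10

The disjoint cycles have lengths 5, 2, 1.
The order is lcm(5, 2) = 10.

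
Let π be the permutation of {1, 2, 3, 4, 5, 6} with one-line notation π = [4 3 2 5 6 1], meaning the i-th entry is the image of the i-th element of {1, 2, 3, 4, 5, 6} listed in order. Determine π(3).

2

3 is element number 3 of the domain, and entry number 3 of the one-line form is 2, so π(3) = 2.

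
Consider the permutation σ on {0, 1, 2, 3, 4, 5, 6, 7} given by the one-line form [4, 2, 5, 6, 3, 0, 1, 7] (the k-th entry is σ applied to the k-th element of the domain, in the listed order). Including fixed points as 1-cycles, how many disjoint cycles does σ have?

The cycle decomposition is (0 4 3 6 1 2 5)(7), which has 2 cycles (counting 1-cycles).

2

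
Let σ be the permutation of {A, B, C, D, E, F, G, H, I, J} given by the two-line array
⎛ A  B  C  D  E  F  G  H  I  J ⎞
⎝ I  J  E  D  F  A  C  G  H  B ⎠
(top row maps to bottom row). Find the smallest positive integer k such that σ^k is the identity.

14

The disjoint-cycle form of σ has cycle lengths 7, 2, 1.
The order is lcm(7, 2) = 14.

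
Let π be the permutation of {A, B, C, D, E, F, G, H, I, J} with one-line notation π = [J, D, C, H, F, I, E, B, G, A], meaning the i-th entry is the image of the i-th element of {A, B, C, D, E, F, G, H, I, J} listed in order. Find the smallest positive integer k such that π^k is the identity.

The disjoint-cycle form of π has cycle lengths 4, 3, 2, 1.
Since disjoint cycles commute, ord(π) = lcm(4, 3, 2) = 12.

12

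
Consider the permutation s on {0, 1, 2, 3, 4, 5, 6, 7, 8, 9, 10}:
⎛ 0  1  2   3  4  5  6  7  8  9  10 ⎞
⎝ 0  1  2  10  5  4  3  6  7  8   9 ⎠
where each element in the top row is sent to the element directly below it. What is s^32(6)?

Tracing 6 → 3 → … returns to 6 after 6 steps, so 6 lies in a 6-cycle (3, 10, 9, 8, 7, 6).
Since the cycle has length 6, s^32 acts on it the same as s^2 (32 mod 6 = 2).
Advancing 2 steps from 6: 6 → 3 → 10.

10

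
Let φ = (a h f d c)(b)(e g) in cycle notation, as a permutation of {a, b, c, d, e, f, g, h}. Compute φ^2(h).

d

h lies in the 5-cycle (a h f d c).
Stepping 2 places around the cycle: h → f → d.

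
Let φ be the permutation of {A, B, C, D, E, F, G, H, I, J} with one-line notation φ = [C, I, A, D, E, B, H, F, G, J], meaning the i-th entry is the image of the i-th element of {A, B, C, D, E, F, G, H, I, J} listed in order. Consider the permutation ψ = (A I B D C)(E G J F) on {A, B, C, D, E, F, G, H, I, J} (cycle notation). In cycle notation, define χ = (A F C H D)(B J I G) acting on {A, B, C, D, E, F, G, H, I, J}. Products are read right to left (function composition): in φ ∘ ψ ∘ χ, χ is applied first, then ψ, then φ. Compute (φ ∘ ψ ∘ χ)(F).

C

Chase F: χ(F) = C; ψ(C) = A; φ(A) = C. Hence (φ ∘ ψ ∘ χ)(F) = C.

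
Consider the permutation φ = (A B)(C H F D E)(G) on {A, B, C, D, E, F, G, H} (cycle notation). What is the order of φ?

10

The cycle type of φ is (5, 2, 1).
The order of φ is the least common multiple of its cycle lengths: lcm(5, 2) = 10.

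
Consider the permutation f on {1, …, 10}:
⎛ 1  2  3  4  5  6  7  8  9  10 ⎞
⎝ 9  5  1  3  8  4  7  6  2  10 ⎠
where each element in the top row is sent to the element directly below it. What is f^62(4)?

8

Tracing 4 → 3 → … returns to 4 after 8 steps, so 4 lies in an 8-cycle (1 9 2 5 8 6 4 3).
Since the cycle has length 8, f^62 acts on it the same as f^6 (62 mod 8 = 6).
Advancing 6 steps from 4: 4 → 3 → 1 → 9 → 2 → 5 → 8.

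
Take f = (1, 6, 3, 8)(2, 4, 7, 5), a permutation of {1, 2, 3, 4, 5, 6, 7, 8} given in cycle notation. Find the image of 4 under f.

Within (2, 4, 7, 5), 4 ↦ 7.

7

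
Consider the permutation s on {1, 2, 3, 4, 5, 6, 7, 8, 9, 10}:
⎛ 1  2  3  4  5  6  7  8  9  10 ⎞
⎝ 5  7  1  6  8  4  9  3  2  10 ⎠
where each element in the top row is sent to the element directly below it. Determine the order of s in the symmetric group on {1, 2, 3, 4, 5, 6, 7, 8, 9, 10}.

12

Decomposing into disjoint cycles gives cycle lengths 4, 3, 2, 1.
Since disjoint cycles commute, ord(s) = lcm(4, 3, 2) = 12.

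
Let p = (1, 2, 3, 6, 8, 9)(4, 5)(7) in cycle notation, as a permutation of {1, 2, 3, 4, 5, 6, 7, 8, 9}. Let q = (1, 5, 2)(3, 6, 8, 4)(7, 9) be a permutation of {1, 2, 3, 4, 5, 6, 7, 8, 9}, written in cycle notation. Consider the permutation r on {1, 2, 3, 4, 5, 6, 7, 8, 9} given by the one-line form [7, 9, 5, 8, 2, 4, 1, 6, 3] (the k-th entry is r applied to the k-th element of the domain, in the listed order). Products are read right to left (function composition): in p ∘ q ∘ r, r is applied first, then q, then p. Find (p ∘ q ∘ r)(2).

7

(p ∘ q ∘ r)(2) = p(q(r(2))). r(2) = 9, then q(9) = 7, then p(7) = 7, so the result is 7.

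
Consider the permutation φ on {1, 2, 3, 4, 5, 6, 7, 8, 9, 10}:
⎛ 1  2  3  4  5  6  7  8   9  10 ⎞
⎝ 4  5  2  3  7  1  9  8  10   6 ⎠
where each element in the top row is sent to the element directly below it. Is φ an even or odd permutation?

In disjoint-cycle form the cycle lengths are 9, 1.
A cycle of length ℓ contributes ℓ−1 transpositions, so φ is a product of 8 transpositions — even.

even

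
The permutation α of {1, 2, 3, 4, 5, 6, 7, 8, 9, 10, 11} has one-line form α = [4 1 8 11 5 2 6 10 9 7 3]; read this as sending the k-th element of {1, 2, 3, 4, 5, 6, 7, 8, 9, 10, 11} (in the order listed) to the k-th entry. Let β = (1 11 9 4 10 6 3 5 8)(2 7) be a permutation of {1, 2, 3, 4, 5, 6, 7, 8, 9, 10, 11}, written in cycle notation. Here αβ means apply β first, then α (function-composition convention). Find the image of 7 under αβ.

(αβ)(7) = α(β(7)). β(7) = 2, then α(2) = 1. So (αβ)(7) = 1.

1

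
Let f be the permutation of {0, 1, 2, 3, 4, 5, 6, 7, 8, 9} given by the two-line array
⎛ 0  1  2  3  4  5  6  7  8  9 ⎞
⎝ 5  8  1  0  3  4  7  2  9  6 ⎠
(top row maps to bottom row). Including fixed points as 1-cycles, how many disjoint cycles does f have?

2

The cycle decomposition is (0, 5, 4, 3)(1, 8, 9, 6, 7, 2), which has 2 cycles (counting 1-cycles).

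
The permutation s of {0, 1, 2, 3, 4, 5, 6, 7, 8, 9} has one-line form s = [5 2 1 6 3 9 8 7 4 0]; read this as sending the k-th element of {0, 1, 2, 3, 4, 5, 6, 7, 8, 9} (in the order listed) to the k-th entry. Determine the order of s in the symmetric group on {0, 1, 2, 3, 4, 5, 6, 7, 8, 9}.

Writing s as disjoint cycles, the cycle lengths are 4, 3, 2, 1.
The order of s is the least common multiple of its cycle lengths: lcm(4, 3, 2) = 12.

12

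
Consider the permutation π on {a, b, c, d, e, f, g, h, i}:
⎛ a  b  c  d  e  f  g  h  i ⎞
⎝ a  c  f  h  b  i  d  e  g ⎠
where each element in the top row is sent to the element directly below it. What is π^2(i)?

d

Tracing i → g → … returns to i after 8 steps, so i lies in an 8-cycle (b, c, f, i, g, d, h, e).
Stepping 2 places around the cycle: i → g → d.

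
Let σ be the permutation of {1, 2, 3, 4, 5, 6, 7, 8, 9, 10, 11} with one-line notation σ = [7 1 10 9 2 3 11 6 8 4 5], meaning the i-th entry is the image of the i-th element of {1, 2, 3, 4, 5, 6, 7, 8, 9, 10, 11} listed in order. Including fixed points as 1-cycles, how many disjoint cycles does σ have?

2

The cycle decomposition is (1, 7, 11, 5, 2)(3, 10, 4, 9, 8, 6), which has 2 cycles (counting 1-cycles).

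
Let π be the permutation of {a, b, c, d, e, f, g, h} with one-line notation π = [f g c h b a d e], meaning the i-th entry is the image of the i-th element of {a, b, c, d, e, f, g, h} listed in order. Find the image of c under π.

c

c is element number 3 of the domain, and entry number 3 of the one-line form is c, so π(c) = c.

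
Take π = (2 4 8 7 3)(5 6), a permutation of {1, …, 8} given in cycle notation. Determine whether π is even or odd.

The cycle lengths are 5, 2, 1.
A cycle is odd iff its length is even; π has 1 even-length cycle, so sgn(π) = (−1)^1 and π is odd.

odd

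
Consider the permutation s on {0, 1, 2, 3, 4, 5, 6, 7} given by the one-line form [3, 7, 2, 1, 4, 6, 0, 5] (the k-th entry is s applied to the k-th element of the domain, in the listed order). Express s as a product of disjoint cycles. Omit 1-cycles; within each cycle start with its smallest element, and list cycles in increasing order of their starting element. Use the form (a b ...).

(0 3 1 7 5 6)

Iterating s from 0 gives 0 → 3 → 1 → 7 → 5 → 6 → 0; that is the 6-cycle (0 3 1 7 5 6).
Repeating from the next unused element and collecting all non-trivial cycles gives (0 3 1 7 5 6).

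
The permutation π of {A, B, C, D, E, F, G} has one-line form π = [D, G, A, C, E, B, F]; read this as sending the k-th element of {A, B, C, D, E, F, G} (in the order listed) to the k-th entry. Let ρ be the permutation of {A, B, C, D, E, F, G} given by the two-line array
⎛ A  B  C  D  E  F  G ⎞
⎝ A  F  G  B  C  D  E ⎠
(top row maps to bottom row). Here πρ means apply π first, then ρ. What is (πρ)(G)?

π(G) = F, then ρ(F) = D; composing gives (πρ)(G) = D.

D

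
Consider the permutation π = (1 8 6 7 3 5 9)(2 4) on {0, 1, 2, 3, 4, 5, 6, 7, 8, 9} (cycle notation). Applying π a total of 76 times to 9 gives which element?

5

9 lies in the 7-cycle (1 8 6 7 3 5 9).
Powers repeat with period 7 on this cycle, and 76 mod 7 = 6, so π^76(9) = π^6(9).
Stepping 6 places around the cycle: 9 → 1 → 8 → 6 → 7 → 3 → 5.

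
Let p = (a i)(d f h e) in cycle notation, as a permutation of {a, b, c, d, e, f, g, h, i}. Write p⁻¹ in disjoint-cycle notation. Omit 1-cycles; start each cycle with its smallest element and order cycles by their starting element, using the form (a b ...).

(a i)(d e h f)

The inverse reverses each cycle.
After reversing and putting each cycle's least element first, p⁻¹ = (a i)(d e h f).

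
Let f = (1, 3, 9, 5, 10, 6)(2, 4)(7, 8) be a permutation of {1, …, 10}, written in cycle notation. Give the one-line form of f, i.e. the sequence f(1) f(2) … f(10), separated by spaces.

Image by image: 1↦3, 2↦4, 3↦9, 4↦2, 5↦10, 6↦1, 7↦8, 8↦7, 9↦5, 10↦6.
So the one-line form is 3 4 9 2 10 1 8 7 5 6.

3 4 9 2 10 1 8 7 5 6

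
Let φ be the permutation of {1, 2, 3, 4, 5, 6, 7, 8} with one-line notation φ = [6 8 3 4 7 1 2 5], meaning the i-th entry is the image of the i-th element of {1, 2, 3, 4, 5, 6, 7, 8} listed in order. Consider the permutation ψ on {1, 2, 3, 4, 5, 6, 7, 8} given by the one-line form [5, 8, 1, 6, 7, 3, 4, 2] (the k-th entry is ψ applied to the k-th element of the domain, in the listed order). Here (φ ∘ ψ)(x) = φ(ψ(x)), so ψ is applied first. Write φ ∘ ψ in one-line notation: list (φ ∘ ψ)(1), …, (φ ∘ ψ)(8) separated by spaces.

Chase each element through ψ then φ: 1 → 5 → 7; 2 → 8 → 5; 3 → 1 → 6; 4 → 6 → 1; 5 → 7 → 2; 6 → 3 → 3; 7 → 4 → 4; 8 → 2 → 8.
Collecting the images, φ ∘ ψ = [7 5 6 1 2 3 4 8].

7 5 6 1 2 3 4 8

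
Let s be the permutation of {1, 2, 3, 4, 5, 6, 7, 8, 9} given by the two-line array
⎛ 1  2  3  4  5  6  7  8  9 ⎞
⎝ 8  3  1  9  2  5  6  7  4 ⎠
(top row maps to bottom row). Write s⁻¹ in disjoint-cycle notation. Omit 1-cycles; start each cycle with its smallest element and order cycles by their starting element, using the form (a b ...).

(1 3 2 5 6 7 8)(4 9)

The cycle decomposition of s is (1 8 7 6 5 2 3)(4 9).
Reversing each cycle (and rotating so the smallest element leads) gives s⁻¹ = (1 3 2 5 6 7 8)(4 9).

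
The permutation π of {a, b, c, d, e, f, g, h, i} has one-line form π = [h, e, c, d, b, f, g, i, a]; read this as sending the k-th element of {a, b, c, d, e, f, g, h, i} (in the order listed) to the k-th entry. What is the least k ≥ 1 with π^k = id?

Decomposing into disjoint cycles gives cycle lengths 3, 2, 1, 1, 1, 1.
Since disjoint cycles commute, ord(π) = lcm(3, 2) = 6.

6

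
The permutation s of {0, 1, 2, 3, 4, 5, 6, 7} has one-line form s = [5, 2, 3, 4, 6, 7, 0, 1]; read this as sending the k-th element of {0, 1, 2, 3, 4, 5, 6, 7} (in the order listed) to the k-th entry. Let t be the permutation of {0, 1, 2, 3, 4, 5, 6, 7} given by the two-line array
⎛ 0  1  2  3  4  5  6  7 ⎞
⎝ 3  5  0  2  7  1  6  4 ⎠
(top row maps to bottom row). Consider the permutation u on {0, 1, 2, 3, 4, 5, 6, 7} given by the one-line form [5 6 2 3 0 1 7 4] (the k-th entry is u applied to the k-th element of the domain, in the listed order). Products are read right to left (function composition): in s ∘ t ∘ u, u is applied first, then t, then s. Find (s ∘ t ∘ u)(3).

3

Chase 3: u(3) = 3; t(3) = 2; s(2) = 3. Hence (s ∘ t ∘ u)(3) = 3.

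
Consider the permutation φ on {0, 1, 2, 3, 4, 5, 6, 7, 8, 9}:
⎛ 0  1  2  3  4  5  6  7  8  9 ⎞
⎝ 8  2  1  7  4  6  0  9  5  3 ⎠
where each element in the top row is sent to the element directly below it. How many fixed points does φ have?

1

The fixed points (elements with φ(x) = x) are {4}, so there is 1.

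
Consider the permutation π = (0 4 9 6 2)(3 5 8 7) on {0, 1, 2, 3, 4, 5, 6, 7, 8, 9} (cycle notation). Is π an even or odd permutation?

The cycle lengths are 5, 4, 1.
A cycle of length ℓ contributes ℓ−1 transpositions, so π is a product of 4 + 3 = 7 transpositions — odd.

odd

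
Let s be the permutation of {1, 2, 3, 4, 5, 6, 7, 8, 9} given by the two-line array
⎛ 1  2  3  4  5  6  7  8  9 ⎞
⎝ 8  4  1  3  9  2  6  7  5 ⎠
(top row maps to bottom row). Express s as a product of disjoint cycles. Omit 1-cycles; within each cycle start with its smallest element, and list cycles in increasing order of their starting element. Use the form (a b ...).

From 1: 1 → 8 → 7 → 6 → 2 → 4 → 3 → 1, closing the cycle (1 8 7 6 2 4 3).
Repeating from the next unused element and collecting all non-trivial cycles gives (1 8 7 6 2 4 3)(5 9).

(1 8 7 6 2 4 3)(5 9)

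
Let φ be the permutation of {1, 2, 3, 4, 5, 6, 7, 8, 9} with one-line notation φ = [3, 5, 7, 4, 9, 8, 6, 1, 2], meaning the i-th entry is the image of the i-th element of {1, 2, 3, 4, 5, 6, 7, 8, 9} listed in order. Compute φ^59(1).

Tracing 1 → 3 → … returns to 1 after 5 steps, so 1 lies in a 5-cycle (1 3 7 6 8).
On a 5-cycle, φ^5 is the identity, so φ^59 = φ^4 there (59 ≡ 4 mod 5).
Stepping 4 places around the cycle: 1 → 3 → 7 → 6 → 8.

8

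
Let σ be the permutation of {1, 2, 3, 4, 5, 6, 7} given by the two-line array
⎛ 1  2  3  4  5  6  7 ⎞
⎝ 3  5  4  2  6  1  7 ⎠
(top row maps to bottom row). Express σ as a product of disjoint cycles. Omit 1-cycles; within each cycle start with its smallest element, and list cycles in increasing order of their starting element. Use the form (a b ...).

Iterating σ from 1 gives 1 → 3 → 4 → 2 → 5 → 6 → 1; that is the 6-cycle (1 3 4 2 5 6).
Continuing from each remaining unvisited element yields (1 3 4 2 5 6).

(1 3 4 2 5 6)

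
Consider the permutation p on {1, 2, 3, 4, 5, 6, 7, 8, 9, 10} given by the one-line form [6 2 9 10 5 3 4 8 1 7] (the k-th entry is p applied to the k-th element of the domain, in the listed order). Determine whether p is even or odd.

odd

In disjoint-cycle form the cycle lengths are 4, 3, 1, 1, 1.
A cycle is odd iff its length is even; p has 1 even-length cycle, so sgn(p) = (−1)^1 and p is odd.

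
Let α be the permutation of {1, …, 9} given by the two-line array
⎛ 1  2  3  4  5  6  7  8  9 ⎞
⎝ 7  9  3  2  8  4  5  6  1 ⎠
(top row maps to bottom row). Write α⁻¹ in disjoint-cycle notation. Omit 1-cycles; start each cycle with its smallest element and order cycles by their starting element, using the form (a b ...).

First write α in disjoint cycles: (1 7 5 8 6 4 2 9).
Reversing each cycle (and rotating so the smallest element leads) gives α⁻¹ = (1 9 2 4 6 8 5 7).

(1 9 2 4 6 8 5 7)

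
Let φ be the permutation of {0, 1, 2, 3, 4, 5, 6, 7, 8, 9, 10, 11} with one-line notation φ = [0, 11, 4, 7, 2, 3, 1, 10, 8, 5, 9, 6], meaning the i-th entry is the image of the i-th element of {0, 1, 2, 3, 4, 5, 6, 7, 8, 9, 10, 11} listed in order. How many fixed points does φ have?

The fixed points (elements with φ(x) = x) are {0, 8}, so there are 2.

2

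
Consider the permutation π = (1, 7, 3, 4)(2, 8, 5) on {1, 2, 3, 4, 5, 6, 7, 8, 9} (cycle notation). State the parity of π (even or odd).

odd

The cycle lengths are 4, 3, 1, 1.
A cycle is odd iff its length is even; π has 1 even-length cycle, so sgn(π) = (−1)^1 and π is odd.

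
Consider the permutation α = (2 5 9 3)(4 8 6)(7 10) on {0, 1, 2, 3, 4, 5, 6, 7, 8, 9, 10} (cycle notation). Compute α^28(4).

4 lies in the 3-cycle (4 8 6).
Powers repeat with period 3 on this cycle, and 28 mod 3 = 1, so α^28(4) = α^1(4).
Advancing 1 step from 4: 4 → 8.

8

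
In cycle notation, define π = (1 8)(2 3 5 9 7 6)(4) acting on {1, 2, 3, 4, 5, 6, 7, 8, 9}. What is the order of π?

The disjoint cycles have lengths 6, 2, 1.
The order of π is the least common multiple of its cycle lengths: lcm(6, 2) = 6.

6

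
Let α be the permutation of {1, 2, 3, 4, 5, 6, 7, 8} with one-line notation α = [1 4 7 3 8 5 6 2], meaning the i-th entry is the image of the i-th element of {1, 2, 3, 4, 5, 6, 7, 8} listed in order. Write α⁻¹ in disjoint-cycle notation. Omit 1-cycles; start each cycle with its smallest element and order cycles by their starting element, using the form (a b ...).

The cycle decomposition of α is (2 4 3 7 6 5 8).
The inverse reverses every cycle; in canonical form, α⁻¹ = (2 8 5 6 7 3 4).

(2 8 5 6 7 3 4)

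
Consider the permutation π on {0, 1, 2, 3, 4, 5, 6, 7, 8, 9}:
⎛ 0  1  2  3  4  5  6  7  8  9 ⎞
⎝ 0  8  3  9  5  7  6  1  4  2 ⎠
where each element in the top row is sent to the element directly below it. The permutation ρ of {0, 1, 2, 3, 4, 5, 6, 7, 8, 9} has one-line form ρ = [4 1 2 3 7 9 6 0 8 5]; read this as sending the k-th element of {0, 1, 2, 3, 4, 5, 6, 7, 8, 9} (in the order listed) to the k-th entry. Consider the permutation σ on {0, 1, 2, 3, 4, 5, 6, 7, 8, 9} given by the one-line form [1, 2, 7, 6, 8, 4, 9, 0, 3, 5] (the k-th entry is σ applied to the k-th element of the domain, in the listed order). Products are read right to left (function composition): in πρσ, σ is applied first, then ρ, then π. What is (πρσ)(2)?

Apply the permutations in order: σ(2) = 7, then ρ(7) = 0, then π(0) = 0. So (πρσ)(2) = 0.

0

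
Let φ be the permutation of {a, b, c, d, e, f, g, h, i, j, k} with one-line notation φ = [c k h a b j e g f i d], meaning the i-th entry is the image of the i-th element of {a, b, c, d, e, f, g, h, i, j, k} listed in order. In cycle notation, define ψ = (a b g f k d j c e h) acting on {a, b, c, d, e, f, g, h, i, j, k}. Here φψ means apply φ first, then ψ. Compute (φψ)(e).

First apply φ: φ(e) = b, then ψ(b) = g. Thus (φψ)(e) = g.

g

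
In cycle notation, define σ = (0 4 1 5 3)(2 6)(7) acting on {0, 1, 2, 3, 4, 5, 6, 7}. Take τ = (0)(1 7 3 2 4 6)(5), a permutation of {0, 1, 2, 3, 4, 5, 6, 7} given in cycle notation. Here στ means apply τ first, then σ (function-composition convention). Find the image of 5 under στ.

3

First apply τ: τ(5) = 5, then σ(5) = 3. Thus (στ)(5) = 3.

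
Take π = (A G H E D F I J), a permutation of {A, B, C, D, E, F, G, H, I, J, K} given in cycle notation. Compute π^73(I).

J

I lies in the 8-cycle (A G H E D F I J).
Powers repeat with period 8 on this cycle, and 73 mod 8 = 1, so π^73(I) = π^1(I).
Stepping 1 place around the cycle: I → J.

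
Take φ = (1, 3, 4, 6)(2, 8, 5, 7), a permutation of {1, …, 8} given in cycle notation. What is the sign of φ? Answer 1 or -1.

1

The cycle lengths are 4, 4.
A cycle of length ℓ contributes ℓ−1 transpositions, so φ is a product of 3 + 3 = 6 transpositions — even.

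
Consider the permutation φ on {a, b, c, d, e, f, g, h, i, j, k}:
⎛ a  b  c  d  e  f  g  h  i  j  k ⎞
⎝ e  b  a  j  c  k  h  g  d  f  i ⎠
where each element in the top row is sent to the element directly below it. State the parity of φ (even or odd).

odd

In disjoint-cycle form the cycle lengths are 5, 3, 2, 1.
A cycle is odd iff its length is even; φ has 1 even-length cycle, so sgn(φ) = (−1)^1 and φ is odd.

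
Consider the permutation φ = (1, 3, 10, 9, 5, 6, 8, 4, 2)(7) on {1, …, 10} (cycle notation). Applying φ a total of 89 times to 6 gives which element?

5

6 lies in the 9-cycle (1, 3, 10, 9, 5, 6, 8, 4, 2).
Since the cycle has length 9, φ^89 acts on it the same as φ^8 (89 mod 9 = 8).
Stepping 8 places around the cycle: 6 → 8 → 4 → 2 → 1 → 3 → 10 → 9 → 5.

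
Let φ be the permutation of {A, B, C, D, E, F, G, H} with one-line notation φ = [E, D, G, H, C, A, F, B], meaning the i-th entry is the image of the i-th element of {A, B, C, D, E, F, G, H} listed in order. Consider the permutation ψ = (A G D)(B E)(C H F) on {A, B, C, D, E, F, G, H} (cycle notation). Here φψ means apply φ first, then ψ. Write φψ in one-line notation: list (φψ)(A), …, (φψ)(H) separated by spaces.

B A D F H G C E

(φψ)(x) = ψ(φ(x)). Computing each image: ψ(φ(A)) = ψ(E) = B, ψ(φ(B)) = ψ(D) = A, ψ(φ(C)) = ψ(G) = D, ψ(φ(D)) = ψ(H) = F, ψ(φ(E)) = ψ(C) = H, ψ(φ(F)) = ψ(A) = G, ψ(φ(G)) = ψ(F) = C, ψ(φ(H)) = ψ(B) = E.
Hence φψ = [B A D F H G C E].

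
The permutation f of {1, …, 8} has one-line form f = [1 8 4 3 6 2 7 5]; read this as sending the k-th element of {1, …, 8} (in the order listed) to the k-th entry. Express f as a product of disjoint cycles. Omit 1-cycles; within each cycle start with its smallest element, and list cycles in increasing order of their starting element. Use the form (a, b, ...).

Iterating f from 2 gives 2 → 8 → 5 → 6 → 2; that is the 4-cycle (2, 8, 5, 6).
Repeating from the next unused element and collecting all non-trivial cycles gives (2, 8, 5, 6)(3, 4).

(2, 8, 5, 6)(3, 4)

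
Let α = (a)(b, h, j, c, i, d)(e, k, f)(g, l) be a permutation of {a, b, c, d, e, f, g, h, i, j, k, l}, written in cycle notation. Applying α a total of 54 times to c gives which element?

c lies in the 6-cycle (b, h, j, c, i, d).
Since the cycle has length 6, α^54 acts on it the same as α^0 (54 mod 6 = 0).
So α^54(c) = c.

c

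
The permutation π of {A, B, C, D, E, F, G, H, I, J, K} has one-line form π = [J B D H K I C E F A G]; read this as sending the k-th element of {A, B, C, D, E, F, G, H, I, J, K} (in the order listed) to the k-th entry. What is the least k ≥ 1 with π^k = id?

6

Writing π as disjoint cycles, the cycle lengths are 6, 2, 2, 1.
The order of π is the least common multiple of its cycle lengths: lcm(6, 2, 2) = 6.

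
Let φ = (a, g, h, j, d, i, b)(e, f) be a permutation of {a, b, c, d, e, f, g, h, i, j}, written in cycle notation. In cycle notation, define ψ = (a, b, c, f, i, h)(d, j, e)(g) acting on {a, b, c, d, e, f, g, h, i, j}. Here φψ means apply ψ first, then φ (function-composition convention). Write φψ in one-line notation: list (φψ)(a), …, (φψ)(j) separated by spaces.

Chase each element through ψ then φ: a → b → a; b → c → c; c → f → e; d → j → d; e → d → i; f → i → b; g → g → h; h → a → g; i → h → j; j → e → f.
Collecting the images, φψ = [a c e d i b h g j f].

a c e d i b h g j f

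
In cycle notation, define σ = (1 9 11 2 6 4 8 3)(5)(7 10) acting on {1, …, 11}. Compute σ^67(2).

2 lies in the 8-cycle (1 9 11 2 6 4 8 3).
Powers repeat with period 8 on this cycle, and 67 mod 8 = 3, so σ^67(2) = σ^3(2).
Advancing 3 steps from 2: 2 → 6 → 4 → 8.

8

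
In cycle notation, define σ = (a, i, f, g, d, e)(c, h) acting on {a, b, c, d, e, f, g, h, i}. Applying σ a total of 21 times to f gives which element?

e

f lies in the 6-cycle (a, i, f, g, d, e).
Since the cycle has length 6, σ^21 acts on it the same as σ^3 (21 mod 6 = 3).
Advancing 3 steps from f: f → g → d → e.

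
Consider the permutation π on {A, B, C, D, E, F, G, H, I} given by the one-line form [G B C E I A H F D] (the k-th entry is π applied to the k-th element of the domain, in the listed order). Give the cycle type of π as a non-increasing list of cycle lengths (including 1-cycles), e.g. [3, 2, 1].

[4, 3, 1, 1]

The disjoint cycles are (A G H F)(B)(C)(D E I), with lengths 4, 3, 1, 1 in non-increasing order.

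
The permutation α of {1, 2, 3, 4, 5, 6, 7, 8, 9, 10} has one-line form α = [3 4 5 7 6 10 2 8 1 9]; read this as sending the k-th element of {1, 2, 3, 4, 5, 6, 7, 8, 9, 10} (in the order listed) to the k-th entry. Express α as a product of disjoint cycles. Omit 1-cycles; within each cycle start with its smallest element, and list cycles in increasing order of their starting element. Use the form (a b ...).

(1 3 5 6 10 9)(2 4 7)

Iterating α from 1 gives 1 → 3 → 5 → 6 → 10 → 9 → 1; that is the 6-cycle (1 3 5 6 10 9).
Repeating from the next unused element and collecting all non-trivial cycles gives (1 3 5 6 10 9)(2 4 7).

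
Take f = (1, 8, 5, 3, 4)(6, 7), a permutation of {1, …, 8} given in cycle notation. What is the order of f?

10

The disjoint cycles have lengths 5, 2, 1.
Since disjoint cycles commute, ord(f) = lcm(5, 2) = 10.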